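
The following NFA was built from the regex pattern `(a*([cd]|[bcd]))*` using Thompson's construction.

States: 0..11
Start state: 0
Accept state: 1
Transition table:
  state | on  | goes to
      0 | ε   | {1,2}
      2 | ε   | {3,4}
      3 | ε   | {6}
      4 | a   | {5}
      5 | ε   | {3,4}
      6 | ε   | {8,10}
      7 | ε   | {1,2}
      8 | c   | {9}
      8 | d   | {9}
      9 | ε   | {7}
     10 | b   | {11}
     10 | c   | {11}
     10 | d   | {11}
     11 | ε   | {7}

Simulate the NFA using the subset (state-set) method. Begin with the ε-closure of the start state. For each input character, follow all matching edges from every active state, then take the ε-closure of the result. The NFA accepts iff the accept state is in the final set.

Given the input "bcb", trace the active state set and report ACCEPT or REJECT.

initial (ε-close {0}): {0,1,2,3,4,6,8,10}
'b' @ 1: {1,2,3,4,6,7,8,10,11}  (accept∈set)
'c' @ 2: {1,2,3,4,6,7,8,9,10,11}  (accept∈set)
'b' @ 3: {1,2,3,4,6,7,8,10,11}  (accept∈set)
final: {1,2,3,4,6,7,8,10,11}; accept 1 in set

Answer: ACCEPT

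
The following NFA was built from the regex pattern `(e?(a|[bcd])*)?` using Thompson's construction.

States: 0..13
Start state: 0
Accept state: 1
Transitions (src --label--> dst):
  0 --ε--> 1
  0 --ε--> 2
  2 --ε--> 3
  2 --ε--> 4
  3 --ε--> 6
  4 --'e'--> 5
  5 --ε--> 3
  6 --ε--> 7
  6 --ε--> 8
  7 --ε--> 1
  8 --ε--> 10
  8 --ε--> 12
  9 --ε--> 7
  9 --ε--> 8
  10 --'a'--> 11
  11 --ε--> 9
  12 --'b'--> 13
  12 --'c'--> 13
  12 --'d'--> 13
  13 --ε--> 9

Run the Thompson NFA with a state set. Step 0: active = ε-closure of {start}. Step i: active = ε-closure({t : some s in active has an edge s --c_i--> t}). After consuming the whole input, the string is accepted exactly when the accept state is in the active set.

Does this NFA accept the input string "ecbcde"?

Answer: REJECT

Derivation:
S₀ = ε-closure({0}) = {0,1,2,3,4,6,7,8,10,12}
'e' @ 1: {1,3,5,6,7,8,10,12}  (accept∈set)
'c' @ 2: {1,7,8,9,10,12,13}  (accept∈set)
'b' @ 3: {1,7,8,9,10,12,13}  (accept∈set)
'c' @ 4: {1,7,8,9,10,12,13}  (accept∈set)
'd' @ 5: {1,7,8,9,10,12,13}  (accept∈set)
'e' @ 6: {}  — dead — no transitions
final: {}; accept 1 not in set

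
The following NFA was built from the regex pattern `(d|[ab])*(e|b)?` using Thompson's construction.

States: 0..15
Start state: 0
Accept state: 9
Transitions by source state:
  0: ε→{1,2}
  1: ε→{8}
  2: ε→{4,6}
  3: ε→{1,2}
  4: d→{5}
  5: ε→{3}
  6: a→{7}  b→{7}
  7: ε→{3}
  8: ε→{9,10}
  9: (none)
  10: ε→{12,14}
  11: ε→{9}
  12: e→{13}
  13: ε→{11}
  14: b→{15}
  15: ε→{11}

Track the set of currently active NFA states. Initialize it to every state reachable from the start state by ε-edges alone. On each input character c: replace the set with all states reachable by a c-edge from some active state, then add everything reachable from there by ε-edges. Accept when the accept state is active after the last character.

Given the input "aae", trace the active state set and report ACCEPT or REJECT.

Answer: ACCEPT

Steps:
start: ε-closure({0}) = {0,1,2,4,6,8,9,10,12,14}
'a' @ 1: {1,2,3,4,6,7,8,9,10,12,14}  (accept∈set)
'a' @ 2: {1,2,3,4,6,7,8,9,10,12,14}  (accept∈set)
'e' @ 3: {9,11,13}  (accept∈set)
after full input: {9,11,13}  (accept=9 in)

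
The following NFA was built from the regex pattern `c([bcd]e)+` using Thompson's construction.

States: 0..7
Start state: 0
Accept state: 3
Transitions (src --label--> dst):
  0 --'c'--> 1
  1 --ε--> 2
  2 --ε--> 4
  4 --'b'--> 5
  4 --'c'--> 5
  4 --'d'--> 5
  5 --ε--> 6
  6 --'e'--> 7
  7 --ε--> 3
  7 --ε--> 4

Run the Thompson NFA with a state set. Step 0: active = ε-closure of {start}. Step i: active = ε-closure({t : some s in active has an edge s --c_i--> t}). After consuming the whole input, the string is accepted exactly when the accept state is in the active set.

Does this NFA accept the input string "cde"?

initial (ε-close {0}): {0}
'c' @ 1: {1,2,4}
'd' @ 2: {5,6}
'e' @ 3: {3,4,7}  [accepting]
after full input: {3,4,7}  (accept=3 in)

Answer: ACCEPT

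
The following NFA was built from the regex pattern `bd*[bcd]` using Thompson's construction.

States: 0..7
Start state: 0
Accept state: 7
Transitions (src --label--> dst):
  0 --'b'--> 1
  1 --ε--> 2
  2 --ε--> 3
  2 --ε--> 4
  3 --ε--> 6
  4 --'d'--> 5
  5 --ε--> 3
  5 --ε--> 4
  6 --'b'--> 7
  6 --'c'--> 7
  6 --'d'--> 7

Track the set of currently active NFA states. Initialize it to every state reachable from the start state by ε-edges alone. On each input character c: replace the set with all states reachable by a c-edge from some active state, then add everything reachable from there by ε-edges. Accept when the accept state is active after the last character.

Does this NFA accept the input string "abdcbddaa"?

initial (ε-close {0}): {0}
'a' @ 1: {}  — no active states
rest 'bdcbddaa' ignored (set empty)
end set {} — state 7 not in

Answer: REJECT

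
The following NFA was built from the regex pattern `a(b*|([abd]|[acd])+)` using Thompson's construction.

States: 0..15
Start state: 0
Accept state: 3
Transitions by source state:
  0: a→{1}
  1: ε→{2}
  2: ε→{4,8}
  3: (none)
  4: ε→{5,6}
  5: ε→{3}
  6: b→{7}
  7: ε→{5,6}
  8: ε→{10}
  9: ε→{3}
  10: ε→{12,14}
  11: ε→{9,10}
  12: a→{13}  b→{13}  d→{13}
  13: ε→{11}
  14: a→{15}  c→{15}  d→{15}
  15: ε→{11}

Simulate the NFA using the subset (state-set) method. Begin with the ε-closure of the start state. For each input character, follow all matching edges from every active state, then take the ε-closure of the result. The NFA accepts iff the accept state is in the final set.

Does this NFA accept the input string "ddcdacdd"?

S₀ = ε-closure({0}) = {0}
'd' @ 1: {}  — no active states
rest 'dcdacdd' ignored (set empty)
end set {} — state 3 not in

Answer: REJECT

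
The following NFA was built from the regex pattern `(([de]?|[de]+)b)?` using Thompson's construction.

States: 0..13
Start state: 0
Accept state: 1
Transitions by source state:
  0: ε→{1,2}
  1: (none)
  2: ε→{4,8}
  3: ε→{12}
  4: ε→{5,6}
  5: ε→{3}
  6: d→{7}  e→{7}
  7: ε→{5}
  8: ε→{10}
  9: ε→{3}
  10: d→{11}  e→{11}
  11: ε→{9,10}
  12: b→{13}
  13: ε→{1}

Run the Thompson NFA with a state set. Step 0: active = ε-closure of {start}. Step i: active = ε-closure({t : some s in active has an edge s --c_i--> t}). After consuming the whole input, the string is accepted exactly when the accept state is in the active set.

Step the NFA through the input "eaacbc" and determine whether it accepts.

Answer: REJECT

Trace:
start: ε-closure({0}) = {0,1,2,3,4,5,6,8,10,12}
'e' @ 1: {3,5,7,9,10,11,12}
'a' @ 2: {}  — dead — no transitions
rest 'acbc' ignored (set empty)
after full input: {}  (accept=1 not in)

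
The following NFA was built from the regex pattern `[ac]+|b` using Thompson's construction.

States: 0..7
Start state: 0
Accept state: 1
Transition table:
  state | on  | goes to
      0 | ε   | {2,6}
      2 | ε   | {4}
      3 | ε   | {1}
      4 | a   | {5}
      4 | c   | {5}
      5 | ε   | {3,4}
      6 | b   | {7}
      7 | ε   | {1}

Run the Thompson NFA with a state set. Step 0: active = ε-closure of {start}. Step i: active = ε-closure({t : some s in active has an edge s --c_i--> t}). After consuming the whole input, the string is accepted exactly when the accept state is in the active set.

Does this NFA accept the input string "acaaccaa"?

initial (ε-close {0}): {0,2,4,6}
'a' @ 1: {1,3,4,5}  (accept∈set)
'c' @ 2: {1,3,4,5}  (accept∈set)
'a' @ 3: {1,3,4,5}  (accept∈set)
'a' @ 4: {1,3,4,5}  (accept∈set)
'c' @ 5: {1,3,4,5}  (accept∈set)
'c' @ 6: {1,3,4,5}  (accept∈set)
'a' @ 7: {1,3,4,5}  (accept∈set)
'a' @ 8: {1,3,4,5}  (accept∈set)
final: {1,3,4,5}; accept 1 in set

Answer: ACCEPT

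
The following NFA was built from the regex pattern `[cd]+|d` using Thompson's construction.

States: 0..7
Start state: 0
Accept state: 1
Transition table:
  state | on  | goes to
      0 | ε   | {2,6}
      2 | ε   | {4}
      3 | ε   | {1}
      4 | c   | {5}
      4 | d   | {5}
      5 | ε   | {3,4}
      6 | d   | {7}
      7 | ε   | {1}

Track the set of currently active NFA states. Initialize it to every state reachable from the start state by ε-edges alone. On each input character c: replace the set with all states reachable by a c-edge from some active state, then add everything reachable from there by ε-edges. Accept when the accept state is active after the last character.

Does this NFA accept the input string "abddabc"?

S₀ = ε-closure({0}) = {0,2,4,6}
'a' @ 1: {}  — state set empty
rest 'bddabc' ignored (set empty)
final: {}; accept 1 not in set

Answer: REJECT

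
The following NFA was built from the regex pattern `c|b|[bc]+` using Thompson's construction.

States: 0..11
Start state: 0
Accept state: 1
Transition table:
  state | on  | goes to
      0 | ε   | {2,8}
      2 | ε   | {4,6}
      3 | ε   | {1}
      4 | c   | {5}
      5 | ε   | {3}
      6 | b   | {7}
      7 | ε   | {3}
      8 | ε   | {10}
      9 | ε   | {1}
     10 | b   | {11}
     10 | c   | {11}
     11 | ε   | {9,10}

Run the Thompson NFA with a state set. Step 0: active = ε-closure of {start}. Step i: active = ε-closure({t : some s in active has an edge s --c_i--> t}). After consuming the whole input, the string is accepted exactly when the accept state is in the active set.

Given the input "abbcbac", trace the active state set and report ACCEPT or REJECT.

start: ε-closure({0}) = {0,2,4,6,8,10}
'a' @ 1: {}  — dead — no transitions
rest 'bbcbac' ignored (set empty)
final: {}; accept 1 not in set

Answer: REJECT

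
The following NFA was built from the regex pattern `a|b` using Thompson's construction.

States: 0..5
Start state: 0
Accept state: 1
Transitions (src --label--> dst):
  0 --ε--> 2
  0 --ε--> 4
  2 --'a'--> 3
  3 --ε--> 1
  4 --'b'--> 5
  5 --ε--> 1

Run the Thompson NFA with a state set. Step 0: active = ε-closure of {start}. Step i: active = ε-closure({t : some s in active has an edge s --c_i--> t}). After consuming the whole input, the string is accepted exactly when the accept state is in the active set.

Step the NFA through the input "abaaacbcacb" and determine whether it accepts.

Answer: REJECT

Trace:
initial (ε-close {0}): {0,2,4}
'a' @ 1: {1,3}  (accept∈set)
'b' @ 2: {}  — dead — no transitions
rest 'aaacbcacb' ignored (set empty)
end set {} — state 1 not in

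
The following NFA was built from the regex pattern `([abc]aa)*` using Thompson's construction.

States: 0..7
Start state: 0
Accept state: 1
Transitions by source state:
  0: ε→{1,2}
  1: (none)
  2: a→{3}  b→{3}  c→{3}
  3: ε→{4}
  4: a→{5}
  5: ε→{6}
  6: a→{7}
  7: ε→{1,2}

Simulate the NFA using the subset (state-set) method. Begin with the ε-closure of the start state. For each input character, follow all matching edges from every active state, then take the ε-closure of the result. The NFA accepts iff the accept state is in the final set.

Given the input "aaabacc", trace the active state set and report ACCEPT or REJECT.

Answer: REJECT

Derivation:
S₀ = ε-closure({0}) = {0,1,2}
'a' @ 1: {3,4}
'a' @ 2: {5,6}
'a' @ 3: {1,2,7}  ✓accept
'b' @ 4: {3,4}
'a' @ 5: {5,6}
'c' @ 6: {}  — no active states
rest 'c' ignored (set empty)
after full input: {}  (accept=1 not in)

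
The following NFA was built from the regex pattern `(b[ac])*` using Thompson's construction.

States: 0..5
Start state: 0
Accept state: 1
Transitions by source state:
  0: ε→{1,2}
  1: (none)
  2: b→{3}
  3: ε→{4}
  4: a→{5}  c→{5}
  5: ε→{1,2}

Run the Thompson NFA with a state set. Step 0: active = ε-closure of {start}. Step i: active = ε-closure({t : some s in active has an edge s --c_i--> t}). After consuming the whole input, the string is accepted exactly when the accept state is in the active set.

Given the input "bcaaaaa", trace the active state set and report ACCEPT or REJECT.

initial (ε-close {0}): {0,1,2}
'b' @ 1: {3,4}
'c' @ 2: {1,2,5}  [accepting]
'a' @ 3: {}  — no active states
rest 'aaaa' ignored (set empty)
after full input: {}  (accept=1 not in)

Answer: REJECT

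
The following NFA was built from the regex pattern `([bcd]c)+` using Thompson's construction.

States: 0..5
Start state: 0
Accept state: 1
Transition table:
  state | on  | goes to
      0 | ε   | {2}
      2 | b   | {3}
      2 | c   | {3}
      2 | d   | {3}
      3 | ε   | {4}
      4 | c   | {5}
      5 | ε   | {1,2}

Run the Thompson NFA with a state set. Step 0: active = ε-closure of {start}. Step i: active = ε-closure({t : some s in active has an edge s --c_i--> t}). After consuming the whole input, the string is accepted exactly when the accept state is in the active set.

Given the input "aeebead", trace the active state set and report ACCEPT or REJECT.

Answer: REJECT

Trace:
start: ε-closure({0}) = {0,2}
'a' @ 1: {}  — no active states
rest 'eebead' ignored (set empty)
end set {} — state 1 not in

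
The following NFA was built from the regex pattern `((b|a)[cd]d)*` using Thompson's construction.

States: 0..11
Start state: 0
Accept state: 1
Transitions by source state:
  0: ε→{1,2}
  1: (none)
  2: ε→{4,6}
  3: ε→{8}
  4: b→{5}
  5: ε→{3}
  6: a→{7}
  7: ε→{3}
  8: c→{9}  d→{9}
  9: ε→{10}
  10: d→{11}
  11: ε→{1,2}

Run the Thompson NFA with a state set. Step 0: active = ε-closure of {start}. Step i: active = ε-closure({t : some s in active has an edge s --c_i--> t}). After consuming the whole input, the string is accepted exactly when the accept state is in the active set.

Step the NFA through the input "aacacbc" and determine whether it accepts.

Answer: REJECT

Derivation:
S₀ = ε-closure({0}) = {0,1,2,4,6}
'a' @ 1: {3,7,8}
'a' @ 2: {}  — dead — no transitions
rest 'cacbc' ignored (set empty)
after full input: {}  (accept=1 not in)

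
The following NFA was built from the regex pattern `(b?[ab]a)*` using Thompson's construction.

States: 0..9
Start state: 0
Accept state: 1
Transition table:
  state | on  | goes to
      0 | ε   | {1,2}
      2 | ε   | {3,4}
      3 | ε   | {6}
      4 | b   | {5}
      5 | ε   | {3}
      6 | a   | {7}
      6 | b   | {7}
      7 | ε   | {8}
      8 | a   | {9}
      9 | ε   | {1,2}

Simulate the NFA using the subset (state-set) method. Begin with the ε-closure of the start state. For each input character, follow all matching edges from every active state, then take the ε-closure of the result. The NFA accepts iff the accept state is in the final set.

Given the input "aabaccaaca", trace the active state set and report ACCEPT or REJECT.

start: ε-closure({0}) = {0,1,2,3,4,6}
'a' @ 1: {7,8}
'a' @ 2: {1,2,3,4,6,9}  [accepting]
'b' @ 3: {3,5,6,7,8}
'a' @ 4: {1,2,3,4,6,7,8,9}  [accepting]
'c' @ 5: {}  — dead — no transitions
rest 'caaca' ignored (set empty)
final: {}; accept 1 not in set

Answer: REJECT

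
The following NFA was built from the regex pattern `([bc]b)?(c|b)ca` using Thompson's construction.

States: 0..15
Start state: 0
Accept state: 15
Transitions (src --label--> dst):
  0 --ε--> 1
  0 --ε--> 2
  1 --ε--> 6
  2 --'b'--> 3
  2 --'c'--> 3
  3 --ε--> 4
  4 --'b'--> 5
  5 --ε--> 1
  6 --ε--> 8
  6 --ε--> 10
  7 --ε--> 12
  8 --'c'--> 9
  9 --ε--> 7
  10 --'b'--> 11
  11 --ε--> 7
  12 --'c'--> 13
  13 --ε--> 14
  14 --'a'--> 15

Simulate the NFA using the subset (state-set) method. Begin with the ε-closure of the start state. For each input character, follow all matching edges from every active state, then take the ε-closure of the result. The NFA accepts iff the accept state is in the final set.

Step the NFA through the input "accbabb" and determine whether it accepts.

start: ε-closure({0}) = {0,1,2,6,8,10}
'a' @ 1: {}  — no active states
rest 'ccbabb' ignored (set empty)
after full input: {}  (accept=15 not in)

Answer: REJECT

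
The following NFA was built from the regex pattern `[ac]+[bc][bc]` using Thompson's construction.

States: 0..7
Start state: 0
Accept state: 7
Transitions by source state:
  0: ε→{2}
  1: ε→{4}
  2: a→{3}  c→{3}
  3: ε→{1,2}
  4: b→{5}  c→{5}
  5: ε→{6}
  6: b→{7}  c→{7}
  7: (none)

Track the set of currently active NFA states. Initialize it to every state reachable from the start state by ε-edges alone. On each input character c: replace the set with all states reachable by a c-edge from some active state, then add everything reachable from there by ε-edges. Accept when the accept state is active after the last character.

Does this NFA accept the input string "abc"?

Answer: ACCEPT

Derivation:
S₀ = ε-closure({0}) = {0,2}
'a' @ 1: {1,2,3,4}
'b' @ 2: {5,6}
'c' @ 3: {7}  ✓accept
after full input: {7}  (accept=7 in)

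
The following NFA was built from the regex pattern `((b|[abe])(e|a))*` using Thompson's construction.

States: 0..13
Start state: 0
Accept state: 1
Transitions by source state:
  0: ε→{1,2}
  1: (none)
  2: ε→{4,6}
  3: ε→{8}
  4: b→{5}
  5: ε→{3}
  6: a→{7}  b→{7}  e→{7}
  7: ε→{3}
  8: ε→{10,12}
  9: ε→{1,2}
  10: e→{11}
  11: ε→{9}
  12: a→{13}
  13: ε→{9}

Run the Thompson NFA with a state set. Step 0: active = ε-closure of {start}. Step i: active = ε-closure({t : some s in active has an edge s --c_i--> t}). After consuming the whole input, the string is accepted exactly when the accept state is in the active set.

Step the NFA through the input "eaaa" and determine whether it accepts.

S₀ = ε-closure({0}) = {0,1,2,4,6}
'e' @ 1: {3,7,8,10,12}
'a' @ 2: {1,2,4,6,9,13}  [accepting]
'a' @ 3: {3,7,8,10,12}
'a' @ 4: {1,2,4,6,9,13}  [accepting]
end set {1,2,4,6,9,13} — state 1 in

Answer: ACCEPT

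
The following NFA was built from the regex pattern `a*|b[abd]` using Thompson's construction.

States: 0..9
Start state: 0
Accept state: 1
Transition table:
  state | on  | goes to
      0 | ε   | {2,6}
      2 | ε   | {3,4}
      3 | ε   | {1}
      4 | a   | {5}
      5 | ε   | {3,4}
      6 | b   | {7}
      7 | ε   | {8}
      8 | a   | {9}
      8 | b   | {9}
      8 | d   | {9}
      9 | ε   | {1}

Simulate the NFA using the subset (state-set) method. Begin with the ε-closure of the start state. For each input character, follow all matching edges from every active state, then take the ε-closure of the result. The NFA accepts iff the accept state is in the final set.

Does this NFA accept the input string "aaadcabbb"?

Answer: REJECT

Steps:
initial (ε-close {0}): {0,1,2,3,4,6}
'a' @ 1: {1,3,4,5}  ✓accept
'a' @ 2: {1,3,4,5}  ✓accept
'a' @ 3: {1,3,4,5}  ✓accept
'd' @ 4: {}  — state set empty
rest 'cabbb' ignored (set empty)
final: {}; accept 1 not in set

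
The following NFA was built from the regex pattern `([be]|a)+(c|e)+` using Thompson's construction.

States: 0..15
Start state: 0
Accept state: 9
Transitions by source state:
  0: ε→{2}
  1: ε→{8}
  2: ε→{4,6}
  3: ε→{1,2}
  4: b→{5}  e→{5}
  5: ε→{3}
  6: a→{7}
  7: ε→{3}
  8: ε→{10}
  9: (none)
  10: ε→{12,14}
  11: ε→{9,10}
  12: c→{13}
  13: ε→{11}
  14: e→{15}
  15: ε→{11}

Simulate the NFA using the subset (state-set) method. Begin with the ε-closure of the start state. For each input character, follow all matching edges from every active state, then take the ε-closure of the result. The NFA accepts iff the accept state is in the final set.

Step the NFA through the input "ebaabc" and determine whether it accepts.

S₀ = ε-closure({0}) = {0,2,4,6}
'e' @ 1: {1,2,3,4,5,6,8,10,12,14}
'b' @ 2: {1,2,3,4,5,6,8,10,12,14}
'a' @ 3: {1,2,3,4,6,7,8,10,12,14}
'a' @ 4: {1,2,3,4,6,7,8,10,12,14}
'b' @ 5: {1,2,3,4,5,6,8,10,12,14}
'c' @ 6: {9,10,11,12,13,14}  ✓accept
final: {9,10,11,12,13,14}; accept 9 in set

Answer: ACCEPT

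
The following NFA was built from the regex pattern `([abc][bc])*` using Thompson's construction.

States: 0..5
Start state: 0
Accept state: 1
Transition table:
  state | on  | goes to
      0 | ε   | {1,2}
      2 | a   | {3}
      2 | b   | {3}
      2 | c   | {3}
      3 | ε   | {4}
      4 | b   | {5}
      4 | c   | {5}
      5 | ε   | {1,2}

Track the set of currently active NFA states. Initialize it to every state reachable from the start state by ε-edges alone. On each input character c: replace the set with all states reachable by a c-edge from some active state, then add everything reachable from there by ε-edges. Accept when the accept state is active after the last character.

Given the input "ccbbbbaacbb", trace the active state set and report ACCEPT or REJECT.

Answer: REJECT

Steps:
start: ε-closure({0}) = {0,1,2}
'c' @ 1: {3,4}
'c' @ 2: {1,2,5}  [accepting]
'b' @ 3: {3,4}
'b' @ 4: {1,2,5}  [accepting]
'b' @ 5: {3,4}
'b' @ 6: {1,2,5}  [accepting]
'a' @ 7: {3,4}
'a' @ 8: {}  — state set empty
rest 'cbb' ignored (set empty)
after full input: {}  (accept=1 not in)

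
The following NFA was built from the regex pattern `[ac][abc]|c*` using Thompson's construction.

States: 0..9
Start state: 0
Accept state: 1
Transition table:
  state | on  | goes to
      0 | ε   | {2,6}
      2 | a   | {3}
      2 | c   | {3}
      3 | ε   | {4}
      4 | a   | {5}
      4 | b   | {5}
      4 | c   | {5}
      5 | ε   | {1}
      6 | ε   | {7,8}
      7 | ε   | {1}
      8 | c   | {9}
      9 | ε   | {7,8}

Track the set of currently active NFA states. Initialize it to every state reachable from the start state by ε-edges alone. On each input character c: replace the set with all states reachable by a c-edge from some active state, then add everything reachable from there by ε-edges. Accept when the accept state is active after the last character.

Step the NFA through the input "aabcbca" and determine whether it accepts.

start: ε-closure({0}) = {0,1,2,6,7,8}
'a' @ 1: {3,4}
'a' @ 2: {1,5}  (accept∈set)
'b' @ 3: {}  — no active states
rest 'cbca' ignored (set empty)
end set {} — state 1 not in

Answer: REJECT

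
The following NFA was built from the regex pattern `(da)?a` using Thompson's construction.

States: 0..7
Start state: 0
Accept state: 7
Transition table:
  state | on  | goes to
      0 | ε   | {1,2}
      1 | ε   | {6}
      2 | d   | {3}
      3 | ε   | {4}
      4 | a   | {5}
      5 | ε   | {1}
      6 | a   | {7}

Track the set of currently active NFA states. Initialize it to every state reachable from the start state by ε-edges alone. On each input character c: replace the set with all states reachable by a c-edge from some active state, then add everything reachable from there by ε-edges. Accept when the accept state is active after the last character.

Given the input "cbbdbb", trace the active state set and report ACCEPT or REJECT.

Answer: REJECT

Trace:
initial (ε-close {0}): {0,1,2,6}
'c' @ 1: {}  — state set empty
rest 'bbdbb' ignored (set empty)
after full input: {}  (accept=7 not in)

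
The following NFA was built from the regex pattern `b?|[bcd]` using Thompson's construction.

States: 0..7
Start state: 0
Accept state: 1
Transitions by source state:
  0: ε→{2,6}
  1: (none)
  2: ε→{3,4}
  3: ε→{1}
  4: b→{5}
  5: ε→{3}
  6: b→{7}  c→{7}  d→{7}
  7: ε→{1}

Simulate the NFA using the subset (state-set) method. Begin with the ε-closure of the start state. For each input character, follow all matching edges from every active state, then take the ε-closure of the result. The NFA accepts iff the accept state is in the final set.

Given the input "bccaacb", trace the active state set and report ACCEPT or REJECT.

S₀ = ε-closure({0}) = {0,1,2,3,4,6}
'b' @ 1: {1,3,5,7}  [accepting]
'c' @ 2: {}  — state set empty
rest 'caacb' ignored (set empty)
end set {} — state 1 not in

Answer: REJECT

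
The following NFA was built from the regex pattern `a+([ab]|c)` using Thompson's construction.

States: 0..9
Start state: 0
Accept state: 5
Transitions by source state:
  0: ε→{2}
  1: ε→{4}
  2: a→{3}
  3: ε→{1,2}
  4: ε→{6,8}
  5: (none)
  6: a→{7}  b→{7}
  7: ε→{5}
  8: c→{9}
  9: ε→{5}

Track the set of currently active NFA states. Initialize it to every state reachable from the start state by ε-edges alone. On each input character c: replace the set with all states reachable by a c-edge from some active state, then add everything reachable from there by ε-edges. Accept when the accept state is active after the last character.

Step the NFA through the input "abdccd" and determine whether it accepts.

Answer: REJECT

Derivation:
start: ε-closure({0}) = {0,2}
'a' @ 1: {1,2,3,4,6,8}
'b' @ 2: {5,7}  [accepting]
'd' @ 3: {}  — no active states
rest 'ccd' ignored (set empty)
end set {} — state 5 not in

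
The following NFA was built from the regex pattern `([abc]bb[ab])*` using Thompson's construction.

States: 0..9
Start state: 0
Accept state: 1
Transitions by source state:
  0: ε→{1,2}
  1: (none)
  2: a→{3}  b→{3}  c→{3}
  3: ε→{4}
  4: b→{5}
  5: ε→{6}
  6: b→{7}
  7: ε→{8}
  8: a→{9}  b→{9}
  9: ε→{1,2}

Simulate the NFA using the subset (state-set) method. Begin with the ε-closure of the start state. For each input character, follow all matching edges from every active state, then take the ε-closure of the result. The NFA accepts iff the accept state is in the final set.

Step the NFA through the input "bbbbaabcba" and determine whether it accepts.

start: ε-closure({0}) = {0,1,2}
'b' @ 1: {3,4}
'b' @ 2: {5,6}
'b' @ 3: {7,8}
'b' @ 4: {1,2,9}  ✓accept
'a' @ 5: {3,4}
'a' @ 6: {}  — no active states
rest 'bcba' ignored (set empty)
final: {}; accept 1 not in set

Answer: REJECT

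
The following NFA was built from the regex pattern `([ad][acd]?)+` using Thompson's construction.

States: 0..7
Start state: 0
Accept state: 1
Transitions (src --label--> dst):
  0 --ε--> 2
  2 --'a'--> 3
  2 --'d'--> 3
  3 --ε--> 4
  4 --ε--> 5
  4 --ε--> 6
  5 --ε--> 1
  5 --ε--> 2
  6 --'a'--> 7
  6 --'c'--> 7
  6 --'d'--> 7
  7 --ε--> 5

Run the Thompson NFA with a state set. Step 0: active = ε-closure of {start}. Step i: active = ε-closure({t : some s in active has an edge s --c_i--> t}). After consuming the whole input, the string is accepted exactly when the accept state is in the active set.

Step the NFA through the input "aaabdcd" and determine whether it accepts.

Answer: REJECT

Derivation:
initial (ε-close {0}): {0,2}
'a' @ 1: {1,2,3,4,5,6}  (accept∈set)
'a' @ 2: {1,2,3,4,5,6,7}  (accept∈set)
'a' @ 3: {1,2,3,4,5,6,7}  (accept∈set)
'b' @ 4: {}  — no active states
rest 'dcd' ignored (set empty)
after full input: {}  (accept=1 not in)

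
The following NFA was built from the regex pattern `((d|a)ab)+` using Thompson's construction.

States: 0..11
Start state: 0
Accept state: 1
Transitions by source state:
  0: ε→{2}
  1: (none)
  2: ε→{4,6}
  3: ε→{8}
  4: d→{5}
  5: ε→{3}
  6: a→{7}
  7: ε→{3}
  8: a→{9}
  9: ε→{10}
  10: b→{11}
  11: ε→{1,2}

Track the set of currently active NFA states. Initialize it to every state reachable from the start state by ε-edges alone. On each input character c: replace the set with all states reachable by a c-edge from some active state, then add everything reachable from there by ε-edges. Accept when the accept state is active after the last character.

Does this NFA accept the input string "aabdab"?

initial (ε-close {0}): {0,2,4,6}
'a' @ 1: {3,7,8}
'a' @ 2: {9,10}
'b' @ 3: {1,2,4,6,11}  [accepting]
'd' @ 4: {3,5,8}
'a' @ 5: {9,10}
'b' @ 6: {1,2,4,6,11}  [accepting]
end set {1,2,4,6,11} — state 1 in

Answer: ACCEPT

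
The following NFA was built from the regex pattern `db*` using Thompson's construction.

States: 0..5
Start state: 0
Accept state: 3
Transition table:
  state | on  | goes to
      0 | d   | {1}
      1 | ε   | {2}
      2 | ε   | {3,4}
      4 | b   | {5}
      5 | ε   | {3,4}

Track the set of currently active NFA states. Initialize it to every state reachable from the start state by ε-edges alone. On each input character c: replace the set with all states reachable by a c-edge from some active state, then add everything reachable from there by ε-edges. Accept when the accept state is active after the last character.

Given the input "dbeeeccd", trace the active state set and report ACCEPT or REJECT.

initial (ε-close {0}): {0}
'd' @ 1: {1,2,3,4}  [accepting]
'b' @ 2: {3,4,5}  [accepting]
'e' @ 3: {}  — dead — no transitions
rest 'eeccd' ignored (set empty)
final: {}; accept 3 not in set

Answer: REJECT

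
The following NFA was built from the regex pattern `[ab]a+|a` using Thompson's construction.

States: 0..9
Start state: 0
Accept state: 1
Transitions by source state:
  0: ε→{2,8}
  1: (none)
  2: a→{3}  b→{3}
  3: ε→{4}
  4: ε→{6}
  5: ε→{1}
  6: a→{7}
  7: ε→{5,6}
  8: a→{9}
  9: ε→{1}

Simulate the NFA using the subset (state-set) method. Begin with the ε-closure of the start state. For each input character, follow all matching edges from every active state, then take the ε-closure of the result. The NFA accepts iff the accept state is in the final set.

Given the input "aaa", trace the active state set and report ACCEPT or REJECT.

S₀ = ε-closure({0}) = {0,2,8}
'a' @ 1: {1,3,4,6,9}  [accepting]
'a' @ 2: {1,5,6,7}  [accepting]
'a' @ 3: {1,5,6,7}  [accepting]
after full input: {1,5,6,7}  (accept=1 in)

Answer: ACCEPT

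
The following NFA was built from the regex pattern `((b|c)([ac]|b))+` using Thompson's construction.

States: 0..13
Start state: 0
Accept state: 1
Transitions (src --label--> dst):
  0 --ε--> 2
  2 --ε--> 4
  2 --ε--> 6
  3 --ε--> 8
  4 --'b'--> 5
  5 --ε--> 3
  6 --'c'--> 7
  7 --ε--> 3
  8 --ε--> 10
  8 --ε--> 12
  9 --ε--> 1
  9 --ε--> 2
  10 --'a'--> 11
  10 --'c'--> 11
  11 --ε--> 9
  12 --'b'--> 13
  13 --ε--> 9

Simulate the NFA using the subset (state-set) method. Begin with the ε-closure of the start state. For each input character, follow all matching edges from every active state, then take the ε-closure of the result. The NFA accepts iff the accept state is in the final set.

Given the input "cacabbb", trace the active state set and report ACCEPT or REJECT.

initial (ε-close {0}): {0,2,4,6}
'c' @ 1: {3,7,8,10,12}
'a' @ 2: {1,2,4,6,9,11}  [accepting]
'c' @ 3: {3,7,8,10,12}
'a' @ 4: {1,2,4,6,9,11}  [accepting]
'b' @ 5: {3,5,8,10,12}
'b' @ 6: {1,2,4,6,9,13}  [accepting]
'b' @ 7: {3,5,8,10,12}
after full input: {3,5,8,10,12}  (accept=1 not in)

Answer: REJECT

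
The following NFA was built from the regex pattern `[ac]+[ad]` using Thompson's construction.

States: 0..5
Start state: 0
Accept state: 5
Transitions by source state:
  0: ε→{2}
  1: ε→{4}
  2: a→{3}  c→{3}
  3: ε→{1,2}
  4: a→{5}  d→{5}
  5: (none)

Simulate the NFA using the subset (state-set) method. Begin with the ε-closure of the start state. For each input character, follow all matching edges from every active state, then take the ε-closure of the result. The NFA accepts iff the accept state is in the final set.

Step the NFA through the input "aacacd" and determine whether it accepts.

initial (ε-close {0}): {0,2}
'a' @ 1: {1,2,3,4}
'a' @ 2: {1,2,3,4,5}  ✓accept
'c' @ 3: {1,2,3,4}
'a' @ 4: {1,2,3,4,5}  ✓accept
'c' @ 5: {1,2,3,4}
'd' @ 6: {5}  ✓accept
final: {5}; accept 5 in set

Answer: ACCEPT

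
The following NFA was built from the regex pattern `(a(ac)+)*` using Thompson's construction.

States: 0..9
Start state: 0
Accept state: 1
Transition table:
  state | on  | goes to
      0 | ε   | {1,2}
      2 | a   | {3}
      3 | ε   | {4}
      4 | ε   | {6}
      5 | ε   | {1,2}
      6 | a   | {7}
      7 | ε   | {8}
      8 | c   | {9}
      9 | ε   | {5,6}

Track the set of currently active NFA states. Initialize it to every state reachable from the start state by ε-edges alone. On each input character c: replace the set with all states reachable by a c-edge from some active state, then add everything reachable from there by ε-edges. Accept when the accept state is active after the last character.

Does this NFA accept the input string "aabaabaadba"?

start: ε-closure({0}) = {0,1,2}
'a' @ 1: {3,4,6}
'a' @ 2: {7,8}
'b' @ 3: {}  — dead — no transitions
rest 'aabaadba' ignored (set empty)
end set {} — state 1 not in

Answer: REJECT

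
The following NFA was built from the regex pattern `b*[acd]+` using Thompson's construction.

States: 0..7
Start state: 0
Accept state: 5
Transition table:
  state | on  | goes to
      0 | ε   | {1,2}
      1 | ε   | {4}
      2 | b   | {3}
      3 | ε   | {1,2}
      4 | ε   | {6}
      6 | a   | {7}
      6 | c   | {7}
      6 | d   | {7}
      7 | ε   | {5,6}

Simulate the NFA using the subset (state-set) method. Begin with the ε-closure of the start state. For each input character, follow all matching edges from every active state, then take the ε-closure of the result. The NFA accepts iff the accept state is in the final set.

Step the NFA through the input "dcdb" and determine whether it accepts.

start: ε-closure({0}) = {0,1,2,4,6}
'd' @ 1: {5,6,7}  (accept∈set)
'c' @ 2: {5,6,7}  (accept∈set)
'd' @ 3: {5,6,7}  (accept∈set)
'b' @ 4: {}  — no active states
end set {} — state 5 not in

Answer: REJECT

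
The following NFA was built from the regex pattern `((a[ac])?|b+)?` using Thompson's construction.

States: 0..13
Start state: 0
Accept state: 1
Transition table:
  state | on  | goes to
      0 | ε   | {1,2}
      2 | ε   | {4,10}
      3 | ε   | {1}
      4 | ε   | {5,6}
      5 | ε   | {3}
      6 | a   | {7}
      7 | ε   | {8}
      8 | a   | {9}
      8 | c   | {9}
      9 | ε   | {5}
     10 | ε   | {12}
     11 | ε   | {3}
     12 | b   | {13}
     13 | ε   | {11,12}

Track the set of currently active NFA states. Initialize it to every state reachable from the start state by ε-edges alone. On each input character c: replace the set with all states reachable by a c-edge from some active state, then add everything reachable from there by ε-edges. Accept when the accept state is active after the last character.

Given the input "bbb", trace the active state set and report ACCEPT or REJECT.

Answer: ACCEPT

Derivation:
initial (ε-close {0}): {0,1,2,3,4,5,6,10,12}
'b' @ 1: {1,3,11,12,13}  ✓accept
'b' @ 2: {1,3,11,12,13}  ✓accept
'b' @ 3: {1,3,11,12,13}  ✓accept
after full input: {1,3,11,12,13}  (accept=1 in)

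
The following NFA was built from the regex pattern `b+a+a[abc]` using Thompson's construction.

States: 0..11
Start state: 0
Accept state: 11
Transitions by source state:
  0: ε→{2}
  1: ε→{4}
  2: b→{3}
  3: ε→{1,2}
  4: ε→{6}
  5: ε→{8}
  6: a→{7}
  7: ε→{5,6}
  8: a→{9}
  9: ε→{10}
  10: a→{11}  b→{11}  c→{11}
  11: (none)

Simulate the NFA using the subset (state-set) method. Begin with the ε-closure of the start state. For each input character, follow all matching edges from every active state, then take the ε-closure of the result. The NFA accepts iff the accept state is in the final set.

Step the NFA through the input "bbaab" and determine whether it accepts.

S₀ = ε-closure({0}) = {0,2}
'b' @ 1: {1,2,3,4,6}
'b' @ 2: {1,2,3,4,6}
'a' @ 3: {5,6,7,8}
'a' @ 4: {5,6,7,8,9,10}
'b' @ 5: {11}  (accept∈set)
final: {11}; accept 11 in set

Answer: ACCEPT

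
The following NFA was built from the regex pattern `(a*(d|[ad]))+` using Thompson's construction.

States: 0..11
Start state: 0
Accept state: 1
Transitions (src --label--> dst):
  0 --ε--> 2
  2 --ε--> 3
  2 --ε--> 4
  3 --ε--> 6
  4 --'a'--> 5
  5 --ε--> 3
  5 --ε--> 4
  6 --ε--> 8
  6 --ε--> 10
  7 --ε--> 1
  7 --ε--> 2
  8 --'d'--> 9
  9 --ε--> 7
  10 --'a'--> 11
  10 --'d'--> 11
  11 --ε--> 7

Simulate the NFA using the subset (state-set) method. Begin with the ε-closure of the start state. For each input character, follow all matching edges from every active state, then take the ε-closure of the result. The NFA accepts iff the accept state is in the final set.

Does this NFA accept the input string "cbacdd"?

S₀ = ε-closure({0}) = {0,2,3,4,6,8,10}
'c' @ 1: {}  — dead — no transitions
rest 'bacdd' ignored (set empty)
end set {} — state 1 not in

Answer: REJECT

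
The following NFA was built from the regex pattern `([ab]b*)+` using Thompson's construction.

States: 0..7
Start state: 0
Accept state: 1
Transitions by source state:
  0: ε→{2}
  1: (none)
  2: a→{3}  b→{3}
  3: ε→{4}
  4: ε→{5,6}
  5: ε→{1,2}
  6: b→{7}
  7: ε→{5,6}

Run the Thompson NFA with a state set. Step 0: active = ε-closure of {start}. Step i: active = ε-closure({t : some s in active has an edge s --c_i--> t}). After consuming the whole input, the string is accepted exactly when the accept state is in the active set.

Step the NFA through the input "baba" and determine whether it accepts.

initial (ε-close {0}): {0,2}
'b' @ 1: {1,2,3,4,5,6}  (accept∈set)
'a' @ 2: {1,2,3,4,5,6}  (accept∈set)
'b' @ 3: {1,2,3,4,5,6,7}  (accept∈set)
'a' @ 4: {1,2,3,4,5,6}  (accept∈set)
final: {1,2,3,4,5,6}; accept 1 in set

Answer: ACCEPT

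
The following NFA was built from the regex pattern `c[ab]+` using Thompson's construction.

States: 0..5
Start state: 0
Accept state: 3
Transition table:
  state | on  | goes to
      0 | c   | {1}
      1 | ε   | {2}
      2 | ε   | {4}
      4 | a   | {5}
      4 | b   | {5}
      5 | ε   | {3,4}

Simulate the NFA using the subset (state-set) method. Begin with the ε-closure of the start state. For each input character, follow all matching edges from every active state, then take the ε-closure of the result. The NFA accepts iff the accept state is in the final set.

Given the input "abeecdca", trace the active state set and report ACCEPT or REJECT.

Answer: REJECT

Trace:
initial (ε-close {0}): {0}
'a' @ 1: {}  — no active states
rest 'beecdca' ignored (set empty)
after full input: {}  (accept=3 not in)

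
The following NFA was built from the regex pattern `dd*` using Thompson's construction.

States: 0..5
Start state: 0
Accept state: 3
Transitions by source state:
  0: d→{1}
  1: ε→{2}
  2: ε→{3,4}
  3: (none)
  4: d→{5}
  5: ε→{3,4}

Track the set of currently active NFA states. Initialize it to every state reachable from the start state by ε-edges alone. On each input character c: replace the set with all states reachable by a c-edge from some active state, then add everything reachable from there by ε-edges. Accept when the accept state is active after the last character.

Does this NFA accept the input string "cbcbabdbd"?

initial (ε-close {0}): {0}
'c' @ 1: {}  — dead — no transitions
rest 'bcbabdbd' ignored (set empty)
end set {} — state 3 not in

Answer: REJECT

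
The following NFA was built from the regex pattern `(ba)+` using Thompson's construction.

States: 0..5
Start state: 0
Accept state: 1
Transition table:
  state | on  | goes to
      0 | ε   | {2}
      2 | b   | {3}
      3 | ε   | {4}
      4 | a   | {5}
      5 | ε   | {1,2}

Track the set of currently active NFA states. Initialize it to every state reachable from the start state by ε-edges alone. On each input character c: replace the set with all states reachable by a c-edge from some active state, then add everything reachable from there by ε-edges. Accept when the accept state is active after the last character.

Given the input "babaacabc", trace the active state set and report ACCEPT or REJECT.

Answer: REJECT

Derivation:
S₀ = ε-closure({0}) = {0,2}
'b' @ 1: {3,4}
'a' @ 2: {1,2,5}  (accept∈set)
'b' @ 3: {3,4}
'a' @ 4: {1,2,5}  (accept∈set)
'a' @ 5: {}  — dead — no transitions
rest 'cabc' ignored (set empty)
end set {} — state 1 not in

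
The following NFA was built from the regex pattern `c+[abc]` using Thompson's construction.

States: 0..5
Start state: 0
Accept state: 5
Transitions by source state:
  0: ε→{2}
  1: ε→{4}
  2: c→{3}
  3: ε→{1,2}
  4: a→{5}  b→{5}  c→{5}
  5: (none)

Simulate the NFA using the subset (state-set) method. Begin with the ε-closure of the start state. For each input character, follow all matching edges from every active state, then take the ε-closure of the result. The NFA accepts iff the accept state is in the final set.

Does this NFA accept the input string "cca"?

S₀ = ε-closure({0}) = {0,2}
'c' @ 1: {1,2,3,4}
'c' @ 2: {1,2,3,4,5}  [accepting]
'a' @ 3: {5}  [accepting]
end set {5} — state 5 in

Answer: ACCEPT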